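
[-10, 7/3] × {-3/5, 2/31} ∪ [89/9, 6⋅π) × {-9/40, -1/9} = ([-10, 7/3] × {-3/5, 2/31}) ∪ ([89/9, 6⋅π) × {-9/40, -1/9})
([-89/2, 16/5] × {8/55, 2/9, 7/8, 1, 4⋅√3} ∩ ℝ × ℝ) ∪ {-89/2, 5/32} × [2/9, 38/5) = ({-89/2, 5/32} × [2/9, 38/5)) ∪ ([-89/2, 16/5] × {8/55, 2/9, 7/8, 1, 4⋅√3})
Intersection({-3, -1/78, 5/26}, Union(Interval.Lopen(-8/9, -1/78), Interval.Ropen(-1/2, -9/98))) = {-1/78}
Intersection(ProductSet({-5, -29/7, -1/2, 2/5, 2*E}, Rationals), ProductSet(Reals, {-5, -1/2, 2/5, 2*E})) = ProductSet({-5, -29/7, -1/2, 2/5, 2*E}, {-5, -1/2, 2/5})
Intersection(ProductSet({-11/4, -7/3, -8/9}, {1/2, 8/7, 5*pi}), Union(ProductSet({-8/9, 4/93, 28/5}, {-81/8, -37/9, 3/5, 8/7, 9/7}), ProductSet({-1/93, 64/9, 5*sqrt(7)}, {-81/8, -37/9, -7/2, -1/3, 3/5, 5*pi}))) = ProductSet({-8/9}, {8/7})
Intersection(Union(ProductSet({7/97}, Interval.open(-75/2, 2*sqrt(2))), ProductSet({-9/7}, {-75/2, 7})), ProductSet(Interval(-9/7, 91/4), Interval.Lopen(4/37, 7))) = Union(ProductSet({-9/7}, {7}), ProductSet({7/97}, Interval.open(4/37, 2*sqrt(2))))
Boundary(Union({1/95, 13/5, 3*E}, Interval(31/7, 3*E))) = {1/95, 13/5, 31/7, 3*E}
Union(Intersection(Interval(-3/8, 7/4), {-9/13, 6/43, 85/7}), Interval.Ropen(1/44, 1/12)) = Union({6/43}, Interval.Ropen(1/44, 1/12))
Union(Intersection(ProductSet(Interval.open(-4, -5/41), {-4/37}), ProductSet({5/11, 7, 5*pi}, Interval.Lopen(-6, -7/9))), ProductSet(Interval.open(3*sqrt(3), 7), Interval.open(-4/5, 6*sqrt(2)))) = ProductSet(Interval.open(3*sqrt(3), 7), Interval.open(-4/5, 6*sqrt(2)))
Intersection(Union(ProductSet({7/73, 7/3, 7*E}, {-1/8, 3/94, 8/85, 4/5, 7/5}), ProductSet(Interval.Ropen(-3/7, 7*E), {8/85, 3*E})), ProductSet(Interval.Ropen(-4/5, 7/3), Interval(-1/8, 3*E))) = Union(ProductSet({7/73}, {-1/8, 3/94, 8/85, 4/5, 7/5}), ProductSet(Interval.Ropen(-3/7, 7/3), {8/85, 3*E}))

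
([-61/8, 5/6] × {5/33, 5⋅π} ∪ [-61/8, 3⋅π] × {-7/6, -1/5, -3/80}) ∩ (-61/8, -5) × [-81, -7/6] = (-61/8, -5) × {-7/6}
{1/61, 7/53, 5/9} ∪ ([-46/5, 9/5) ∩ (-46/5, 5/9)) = (-46/5, 5/9]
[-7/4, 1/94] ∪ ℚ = ℚ ∪ [-7/4, 1/94]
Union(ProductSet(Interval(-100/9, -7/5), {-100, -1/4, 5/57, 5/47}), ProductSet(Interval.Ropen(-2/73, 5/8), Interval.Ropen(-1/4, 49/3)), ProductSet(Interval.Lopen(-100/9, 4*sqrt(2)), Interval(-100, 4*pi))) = Union(ProductSet(Interval(-100/9, -7/5), {-100, -1/4, 5/57, 5/47}), ProductSet(Interval.Lopen(-100/9, 4*sqrt(2)), Interval(-100, 4*pi)), ProductSet(Interval.Ropen(-2/73, 5/8), Interval.Ropen(-1/4, 49/3)))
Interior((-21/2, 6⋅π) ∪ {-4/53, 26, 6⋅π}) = (-21/2, 6⋅π)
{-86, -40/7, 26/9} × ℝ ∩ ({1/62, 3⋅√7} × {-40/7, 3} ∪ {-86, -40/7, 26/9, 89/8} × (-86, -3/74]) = {-86, -40/7, 26/9} × (-86, -3/74]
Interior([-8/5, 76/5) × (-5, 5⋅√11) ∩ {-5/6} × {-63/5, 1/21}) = ∅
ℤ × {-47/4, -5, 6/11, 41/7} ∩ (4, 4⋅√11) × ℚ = {5, 6, …, 13} × {-47/4, -5, 6/11, 41/7}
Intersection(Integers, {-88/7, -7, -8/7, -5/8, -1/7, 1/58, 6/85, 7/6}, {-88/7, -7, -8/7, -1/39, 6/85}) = {-7}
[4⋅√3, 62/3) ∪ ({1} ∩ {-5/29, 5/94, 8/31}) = [4⋅√3, 62/3)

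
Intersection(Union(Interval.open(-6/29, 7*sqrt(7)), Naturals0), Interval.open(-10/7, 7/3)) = Union(Interval.open(-6/29, 7/3), Range(0, 3, 1))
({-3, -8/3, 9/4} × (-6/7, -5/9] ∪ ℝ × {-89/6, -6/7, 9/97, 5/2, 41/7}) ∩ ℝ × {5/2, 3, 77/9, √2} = ℝ × {5/2}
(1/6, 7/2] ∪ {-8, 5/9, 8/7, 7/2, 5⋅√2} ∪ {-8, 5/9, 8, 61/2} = {-8, 8, 61/2, 5⋅√2} ∪ (1/6, 7/2]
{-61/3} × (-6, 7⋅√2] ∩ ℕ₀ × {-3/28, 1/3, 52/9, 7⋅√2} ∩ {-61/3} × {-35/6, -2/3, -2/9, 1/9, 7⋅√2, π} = ∅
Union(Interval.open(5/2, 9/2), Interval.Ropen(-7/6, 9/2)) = Interval.Ropen(-7/6, 9/2)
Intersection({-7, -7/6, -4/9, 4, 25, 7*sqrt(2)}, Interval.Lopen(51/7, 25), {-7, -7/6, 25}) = {25}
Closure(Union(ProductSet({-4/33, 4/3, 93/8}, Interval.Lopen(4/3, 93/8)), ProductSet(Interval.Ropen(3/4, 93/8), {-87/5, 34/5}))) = Union(ProductSet({-4/33, 4/3, 93/8}, Interval(4/3, 93/8)), ProductSet(Interval(3/4, 93/8), {-87/5, 34/5}))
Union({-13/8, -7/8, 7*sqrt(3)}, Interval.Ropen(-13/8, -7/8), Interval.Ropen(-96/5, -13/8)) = Union({7*sqrt(3)}, Interval(-96/5, -7/8))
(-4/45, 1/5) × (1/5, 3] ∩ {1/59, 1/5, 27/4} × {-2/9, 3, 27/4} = {1/59} × {3}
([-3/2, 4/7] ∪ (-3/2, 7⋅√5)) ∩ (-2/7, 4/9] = (-2/7, 4/9]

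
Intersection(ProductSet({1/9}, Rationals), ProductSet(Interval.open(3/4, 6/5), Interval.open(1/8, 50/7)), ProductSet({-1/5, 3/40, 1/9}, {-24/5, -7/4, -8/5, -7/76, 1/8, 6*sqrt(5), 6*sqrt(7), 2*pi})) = EmptySet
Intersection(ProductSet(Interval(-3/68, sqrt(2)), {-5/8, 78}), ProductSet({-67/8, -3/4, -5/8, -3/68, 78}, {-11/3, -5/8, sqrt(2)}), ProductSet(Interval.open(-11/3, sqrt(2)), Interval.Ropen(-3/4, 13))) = ProductSet({-3/68}, {-5/8})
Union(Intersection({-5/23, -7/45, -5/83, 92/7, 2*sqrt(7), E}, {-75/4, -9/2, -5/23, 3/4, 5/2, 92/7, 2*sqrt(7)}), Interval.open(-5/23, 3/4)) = Union({92/7, 2*sqrt(7)}, Interval.Ropen(-5/23, 3/4))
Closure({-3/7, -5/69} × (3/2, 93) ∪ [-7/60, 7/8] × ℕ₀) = ([-7/60, 7/8] × ℕ₀) ∪ ({-3/7, -5/69} × [3/2, 93])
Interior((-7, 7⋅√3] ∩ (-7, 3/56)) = (-7, 3/56)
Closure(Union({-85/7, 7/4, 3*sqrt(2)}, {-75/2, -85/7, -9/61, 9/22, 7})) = {-75/2, -85/7, -9/61, 9/22, 7/4, 7, 3*sqrt(2)}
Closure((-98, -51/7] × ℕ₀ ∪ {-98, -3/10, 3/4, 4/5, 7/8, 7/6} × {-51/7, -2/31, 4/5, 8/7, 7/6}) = ([-98, -51/7] × ℕ₀) ∪ ({-98, -3/10, 3/4, 4/5, 7/8, 7/6} × {-51/7, -2/31, 4/5, 8/7, 7/6})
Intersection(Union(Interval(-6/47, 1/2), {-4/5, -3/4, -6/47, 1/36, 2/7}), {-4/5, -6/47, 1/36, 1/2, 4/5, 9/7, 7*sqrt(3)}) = {-4/5, -6/47, 1/36, 1/2}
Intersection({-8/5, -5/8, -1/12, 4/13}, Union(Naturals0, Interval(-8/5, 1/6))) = {-8/5, -5/8, -1/12}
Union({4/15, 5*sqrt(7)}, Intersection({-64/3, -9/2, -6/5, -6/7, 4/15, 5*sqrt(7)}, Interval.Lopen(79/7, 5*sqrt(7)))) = {4/15, 5*sqrt(7)}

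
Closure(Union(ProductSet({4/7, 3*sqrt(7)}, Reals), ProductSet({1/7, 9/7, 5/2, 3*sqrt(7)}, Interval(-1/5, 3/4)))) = Union(ProductSet({4/7, 3*sqrt(7)}, Reals), ProductSet({1/7, 9/7, 5/2, 3*sqrt(7)}, Interval(-1/5, 3/4)))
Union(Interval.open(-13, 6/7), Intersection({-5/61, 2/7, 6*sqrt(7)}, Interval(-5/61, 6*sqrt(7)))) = Union({6*sqrt(7)}, Interval.open(-13, 6/7))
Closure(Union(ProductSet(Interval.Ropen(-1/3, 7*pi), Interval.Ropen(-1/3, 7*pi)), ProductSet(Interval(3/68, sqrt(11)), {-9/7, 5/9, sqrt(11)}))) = Union(ProductSet({-1/3, 7*pi}, Interval(-1/3, 7*pi)), ProductSet(Interval(-1/3, 7*pi), {-1/3, 7*pi}), ProductSet(Interval.Ropen(-1/3, 7*pi), Interval.Ropen(-1/3, 7*pi)), ProductSet(Interval(3/68, sqrt(11)), {-9/7, 5/9, sqrt(11)}))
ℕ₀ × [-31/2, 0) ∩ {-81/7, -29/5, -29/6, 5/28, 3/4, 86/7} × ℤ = ∅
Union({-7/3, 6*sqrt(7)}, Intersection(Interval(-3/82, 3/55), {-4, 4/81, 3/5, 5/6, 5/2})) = {-7/3, 4/81, 6*sqrt(7)}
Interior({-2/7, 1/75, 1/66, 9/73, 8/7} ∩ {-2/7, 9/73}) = ∅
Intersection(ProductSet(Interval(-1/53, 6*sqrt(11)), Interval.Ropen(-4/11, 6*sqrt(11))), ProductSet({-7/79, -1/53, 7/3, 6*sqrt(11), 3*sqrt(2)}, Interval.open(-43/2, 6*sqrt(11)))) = ProductSet({-1/53, 7/3, 6*sqrt(11), 3*sqrt(2)}, Interval.Ropen(-4/11, 6*sqrt(11)))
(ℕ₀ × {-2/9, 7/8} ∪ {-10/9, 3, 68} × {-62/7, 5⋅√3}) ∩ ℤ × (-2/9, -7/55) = ∅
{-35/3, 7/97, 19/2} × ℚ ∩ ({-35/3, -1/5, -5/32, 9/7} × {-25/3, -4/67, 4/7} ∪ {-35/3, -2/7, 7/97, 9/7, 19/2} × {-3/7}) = ({-35/3} × {-25/3, -4/67, 4/7}) ∪ ({-35/3, 7/97, 19/2} × {-3/7})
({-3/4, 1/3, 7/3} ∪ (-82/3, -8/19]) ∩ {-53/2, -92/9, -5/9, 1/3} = {-53/2, -92/9, -5/9, 1/3}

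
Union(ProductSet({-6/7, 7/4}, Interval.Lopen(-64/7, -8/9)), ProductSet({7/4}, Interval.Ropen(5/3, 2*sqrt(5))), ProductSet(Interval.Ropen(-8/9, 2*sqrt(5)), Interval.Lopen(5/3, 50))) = Union(ProductSet({7/4}, Interval.Ropen(5/3, 2*sqrt(5))), ProductSet({-6/7, 7/4}, Interval.Lopen(-64/7, -8/9)), ProductSet(Interval.Ropen(-8/9, 2*sqrt(5)), Interval.Lopen(5/3, 50)))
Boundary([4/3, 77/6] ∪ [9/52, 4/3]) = {9/52, 77/6}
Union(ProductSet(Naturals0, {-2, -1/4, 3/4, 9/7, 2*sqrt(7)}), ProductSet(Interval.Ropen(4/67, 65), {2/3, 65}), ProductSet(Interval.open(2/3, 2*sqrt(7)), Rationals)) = Union(ProductSet(Interval.Ropen(4/67, 65), {2/3, 65}), ProductSet(Interval.open(2/3, 2*sqrt(7)), Rationals), ProductSet(Naturals0, {-2, -1/4, 3/4, 9/7, 2*sqrt(7)}))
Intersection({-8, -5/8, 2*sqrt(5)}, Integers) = {-8}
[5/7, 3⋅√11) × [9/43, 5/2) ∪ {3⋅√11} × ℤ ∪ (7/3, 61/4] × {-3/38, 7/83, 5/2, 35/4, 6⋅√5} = ({3⋅√11} × ℤ) ∪ ([5/7, 3⋅√11) × [9/43, 5/2)) ∪ ((7/3, 61/4] × {-3/38, 7/83, 5/2, 35/4, 6⋅√5})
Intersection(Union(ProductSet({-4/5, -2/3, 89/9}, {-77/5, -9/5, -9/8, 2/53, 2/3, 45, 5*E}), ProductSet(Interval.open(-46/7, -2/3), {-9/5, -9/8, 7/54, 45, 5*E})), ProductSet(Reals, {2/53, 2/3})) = ProductSet({-4/5, -2/3, 89/9}, {2/53, 2/3})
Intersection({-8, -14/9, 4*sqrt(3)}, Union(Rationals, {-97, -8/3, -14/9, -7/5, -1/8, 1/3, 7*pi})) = {-8, -14/9}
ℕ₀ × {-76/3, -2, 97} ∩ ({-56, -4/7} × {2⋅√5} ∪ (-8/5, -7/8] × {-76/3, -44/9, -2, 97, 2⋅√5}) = ∅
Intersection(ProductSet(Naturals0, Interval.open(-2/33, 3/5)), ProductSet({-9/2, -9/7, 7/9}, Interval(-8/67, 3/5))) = EmptySet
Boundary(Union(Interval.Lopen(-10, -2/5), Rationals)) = Union(Interval(-oo, -10), Interval(-2/5, oo))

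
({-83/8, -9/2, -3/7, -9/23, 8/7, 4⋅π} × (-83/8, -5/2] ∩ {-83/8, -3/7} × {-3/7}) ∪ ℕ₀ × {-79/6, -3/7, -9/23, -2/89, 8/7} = ℕ₀ × {-79/6, -3/7, -9/23, -2/89, 8/7}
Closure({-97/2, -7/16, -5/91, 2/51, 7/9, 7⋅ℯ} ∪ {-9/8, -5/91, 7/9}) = {-97/2, -9/8, -7/16, -5/91, 2/51, 7/9, 7⋅ℯ}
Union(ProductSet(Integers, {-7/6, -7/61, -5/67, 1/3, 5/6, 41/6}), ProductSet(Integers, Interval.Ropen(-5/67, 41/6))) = ProductSet(Integers, Union({-7/6, -7/61}, Interval(-5/67, 41/6)))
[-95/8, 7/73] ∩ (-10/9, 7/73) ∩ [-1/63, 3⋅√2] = [-1/63, 7/73)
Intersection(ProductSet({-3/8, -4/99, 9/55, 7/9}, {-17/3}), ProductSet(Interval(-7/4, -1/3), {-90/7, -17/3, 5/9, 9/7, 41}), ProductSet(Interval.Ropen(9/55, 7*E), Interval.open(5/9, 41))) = EmptySet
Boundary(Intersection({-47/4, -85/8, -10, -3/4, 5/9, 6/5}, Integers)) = {-10}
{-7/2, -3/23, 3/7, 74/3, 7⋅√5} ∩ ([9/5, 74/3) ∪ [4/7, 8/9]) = {7⋅√5}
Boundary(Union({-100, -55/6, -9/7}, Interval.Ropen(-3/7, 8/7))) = {-100, -55/6, -9/7, -3/7, 8/7}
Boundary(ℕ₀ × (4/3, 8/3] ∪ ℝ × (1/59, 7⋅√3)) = ℝ × {1/59, 7⋅√3}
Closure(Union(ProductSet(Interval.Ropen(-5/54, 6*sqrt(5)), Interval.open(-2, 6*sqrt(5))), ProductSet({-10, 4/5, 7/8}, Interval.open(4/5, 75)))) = Union(ProductSet({-10}, Interval(4/5, 75)), ProductSet({-5/54, 6*sqrt(5)}, Interval(-2, 6*sqrt(5))), ProductSet({-10, 4/5, 7/8}, Interval.Lopen(4/5, 75)), ProductSet(Interval(-5/54, 6*sqrt(5)), {-2, 6*sqrt(5)}), ProductSet(Interval.Ropen(-5/54, 6*sqrt(5)), Interval.open(-2, 6*sqrt(5))))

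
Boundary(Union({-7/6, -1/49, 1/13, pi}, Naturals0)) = Union({-7/6, -1/49, 1/13, pi}, Naturals0)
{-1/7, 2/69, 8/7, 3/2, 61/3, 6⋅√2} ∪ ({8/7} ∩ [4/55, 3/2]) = {-1/7, 2/69, 8/7, 3/2, 61/3, 6⋅√2}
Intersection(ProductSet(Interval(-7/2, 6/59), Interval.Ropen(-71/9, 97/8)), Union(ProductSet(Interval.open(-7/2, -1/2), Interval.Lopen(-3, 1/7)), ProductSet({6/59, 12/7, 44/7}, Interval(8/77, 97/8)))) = Union(ProductSet({6/59}, Interval.Ropen(8/77, 97/8)), ProductSet(Interval.open(-7/2, -1/2), Interval.Lopen(-3, 1/7)))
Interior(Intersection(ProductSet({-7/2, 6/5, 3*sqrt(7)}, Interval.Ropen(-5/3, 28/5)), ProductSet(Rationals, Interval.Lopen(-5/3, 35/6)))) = EmptySet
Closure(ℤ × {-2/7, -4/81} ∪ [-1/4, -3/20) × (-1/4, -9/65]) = (ℤ × {-2/7, -4/81}) ∪ ({-1/4, -3/20} × [-1/4, -9/65]) ∪ ([-1/4, -3/20] × {-1/4, -9/65}) ∪ ([-1/4, -3/20) × (-1/4, -9/65])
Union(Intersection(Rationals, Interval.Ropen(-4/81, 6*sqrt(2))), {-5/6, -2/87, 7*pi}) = Union({-5/6, 7*pi}, Intersection(Interval.Ropen(-4/81, 6*sqrt(2)), Rationals))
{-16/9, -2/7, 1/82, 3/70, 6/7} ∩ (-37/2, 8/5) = {-16/9, -2/7, 1/82, 3/70, 6/7}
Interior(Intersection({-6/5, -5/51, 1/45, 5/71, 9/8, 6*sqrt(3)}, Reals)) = EmptySet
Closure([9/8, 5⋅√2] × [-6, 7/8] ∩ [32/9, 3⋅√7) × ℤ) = [32/9, 5⋅√2] × {-6, -5, …, 0}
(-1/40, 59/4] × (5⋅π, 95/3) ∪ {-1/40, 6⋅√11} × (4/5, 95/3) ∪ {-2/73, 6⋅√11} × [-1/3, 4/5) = ({-2/73, 6⋅√11} × [-1/3, 4/5)) ∪ ({-1/40, 6⋅√11} × (4/5, 95/3)) ∪ ((-1/40, 59/4] × (5⋅π, 95/3))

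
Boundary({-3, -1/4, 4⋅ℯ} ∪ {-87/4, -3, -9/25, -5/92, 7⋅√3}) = {-87/4, -3, -9/25, -1/4, -5/92, 7⋅√3, 4⋅ℯ}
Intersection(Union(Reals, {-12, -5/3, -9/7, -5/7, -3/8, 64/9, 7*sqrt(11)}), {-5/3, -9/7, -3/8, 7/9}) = {-5/3, -9/7, -3/8, 7/9}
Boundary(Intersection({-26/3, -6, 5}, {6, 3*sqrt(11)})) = EmptySet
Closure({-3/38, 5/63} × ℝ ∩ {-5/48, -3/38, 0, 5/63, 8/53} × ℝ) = {-3/38, 5/63} × ℝ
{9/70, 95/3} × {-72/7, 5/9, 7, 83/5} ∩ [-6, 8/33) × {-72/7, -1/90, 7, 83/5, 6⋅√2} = {9/70} × {-72/7, 7, 83/5}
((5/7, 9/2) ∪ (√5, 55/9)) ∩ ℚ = ℚ ∩ (5/7, 55/9)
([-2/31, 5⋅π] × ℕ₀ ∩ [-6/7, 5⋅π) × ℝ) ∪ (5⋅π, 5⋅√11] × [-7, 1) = ([-2/31, 5⋅π) × ℕ₀) ∪ ((5⋅π, 5⋅√11] × [-7, 1))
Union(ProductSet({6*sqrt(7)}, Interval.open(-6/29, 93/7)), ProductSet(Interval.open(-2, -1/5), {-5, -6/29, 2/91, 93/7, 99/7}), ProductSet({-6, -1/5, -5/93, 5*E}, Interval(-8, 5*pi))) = Union(ProductSet({6*sqrt(7)}, Interval.open(-6/29, 93/7)), ProductSet({-6, -1/5, -5/93, 5*E}, Interval(-8, 5*pi)), ProductSet(Interval.open(-2, -1/5), {-5, -6/29, 2/91, 93/7, 99/7}))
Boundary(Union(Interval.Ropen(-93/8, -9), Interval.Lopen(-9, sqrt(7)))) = {-93/8, -9, sqrt(7)}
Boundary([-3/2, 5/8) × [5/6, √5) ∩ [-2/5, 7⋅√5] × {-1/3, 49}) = ∅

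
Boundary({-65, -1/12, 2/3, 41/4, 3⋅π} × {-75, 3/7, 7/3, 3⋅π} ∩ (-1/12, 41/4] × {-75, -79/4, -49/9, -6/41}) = {2/3, 41/4, 3⋅π} × {-75}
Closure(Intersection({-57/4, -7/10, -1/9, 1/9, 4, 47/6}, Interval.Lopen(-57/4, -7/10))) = {-7/10}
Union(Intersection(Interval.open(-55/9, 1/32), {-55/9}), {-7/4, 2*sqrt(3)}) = {-7/4, 2*sqrt(3)}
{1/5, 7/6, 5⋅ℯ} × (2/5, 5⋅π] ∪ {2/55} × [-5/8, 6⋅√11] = ({2/55} × [-5/8, 6⋅√11]) ∪ ({1/5, 7/6, 5⋅ℯ} × (2/5, 5⋅π])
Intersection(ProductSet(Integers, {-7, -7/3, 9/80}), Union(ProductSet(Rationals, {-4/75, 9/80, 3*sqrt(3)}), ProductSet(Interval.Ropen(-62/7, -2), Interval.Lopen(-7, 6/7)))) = Union(ProductSet(Integers, {9/80}), ProductSet(Range(-8, -2, 1), {-7/3, 9/80}))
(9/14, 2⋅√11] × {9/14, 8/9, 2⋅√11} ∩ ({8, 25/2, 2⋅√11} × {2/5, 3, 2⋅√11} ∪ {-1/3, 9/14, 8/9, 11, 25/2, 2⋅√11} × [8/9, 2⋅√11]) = {8/9, 2⋅√11} × {8/9, 2⋅√11}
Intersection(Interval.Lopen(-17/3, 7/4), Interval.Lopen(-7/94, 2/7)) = Interval.Lopen(-7/94, 2/7)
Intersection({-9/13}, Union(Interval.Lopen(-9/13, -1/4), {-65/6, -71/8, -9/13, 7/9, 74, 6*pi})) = {-9/13}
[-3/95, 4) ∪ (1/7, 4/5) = [-3/95, 4)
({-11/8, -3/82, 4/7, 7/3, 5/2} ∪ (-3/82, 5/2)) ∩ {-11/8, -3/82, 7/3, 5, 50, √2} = {-11/8, -3/82, 7/3, √2}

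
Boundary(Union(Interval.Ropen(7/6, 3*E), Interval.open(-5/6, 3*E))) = {-5/6, 3*E}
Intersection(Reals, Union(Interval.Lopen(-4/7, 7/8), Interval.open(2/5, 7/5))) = Interval.open(-4/7, 7/5)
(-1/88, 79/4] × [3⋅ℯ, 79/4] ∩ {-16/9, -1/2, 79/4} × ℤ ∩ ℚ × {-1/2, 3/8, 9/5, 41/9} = ∅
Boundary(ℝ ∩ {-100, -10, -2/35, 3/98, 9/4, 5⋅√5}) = {-100, -10, -2/35, 3/98, 9/4, 5⋅√5}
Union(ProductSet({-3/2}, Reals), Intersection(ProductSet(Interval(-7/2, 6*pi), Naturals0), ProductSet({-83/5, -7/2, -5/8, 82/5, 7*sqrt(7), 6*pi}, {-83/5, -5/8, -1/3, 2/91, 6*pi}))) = ProductSet({-3/2}, Reals)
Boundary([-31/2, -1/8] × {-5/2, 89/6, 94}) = [-31/2, -1/8] × {-5/2, 89/6, 94}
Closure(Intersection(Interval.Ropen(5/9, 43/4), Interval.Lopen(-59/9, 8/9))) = Interval(5/9, 8/9)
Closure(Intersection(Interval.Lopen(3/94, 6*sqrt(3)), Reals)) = Interval(3/94, 6*sqrt(3))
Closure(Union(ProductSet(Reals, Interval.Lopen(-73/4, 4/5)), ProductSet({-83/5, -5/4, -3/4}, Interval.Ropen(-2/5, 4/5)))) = ProductSet(Reals, Interval(-73/4, 4/5))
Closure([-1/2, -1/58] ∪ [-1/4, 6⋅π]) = [-1/2, 6⋅π]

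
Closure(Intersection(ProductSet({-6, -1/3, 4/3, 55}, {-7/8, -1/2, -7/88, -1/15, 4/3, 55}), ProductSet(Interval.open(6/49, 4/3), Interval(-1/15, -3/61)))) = EmptySet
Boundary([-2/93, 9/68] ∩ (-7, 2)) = {-2/93, 9/68}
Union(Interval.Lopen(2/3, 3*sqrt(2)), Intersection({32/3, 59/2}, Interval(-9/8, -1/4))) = Interval.Lopen(2/3, 3*sqrt(2))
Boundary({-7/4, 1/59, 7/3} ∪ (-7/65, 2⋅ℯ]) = {-7/4, -7/65, 2⋅ℯ}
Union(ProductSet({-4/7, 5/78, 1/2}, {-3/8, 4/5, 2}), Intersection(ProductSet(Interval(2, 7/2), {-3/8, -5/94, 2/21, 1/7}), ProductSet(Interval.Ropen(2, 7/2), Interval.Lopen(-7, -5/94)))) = Union(ProductSet({-4/7, 5/78, 1/2}, {-3/8, 4/5, 2}), ProductSet(Interval.Ropen(2, 7/2), {-3/8, -5/94}))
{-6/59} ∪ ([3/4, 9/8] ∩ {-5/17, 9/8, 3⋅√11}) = {-6/59, 9/8}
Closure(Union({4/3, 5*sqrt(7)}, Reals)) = Reals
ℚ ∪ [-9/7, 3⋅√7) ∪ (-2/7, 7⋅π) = ℚ ∪ [-9/7, 7⋅π)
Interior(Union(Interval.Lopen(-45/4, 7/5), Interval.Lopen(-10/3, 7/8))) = Interval.open(-45/4, 7/5)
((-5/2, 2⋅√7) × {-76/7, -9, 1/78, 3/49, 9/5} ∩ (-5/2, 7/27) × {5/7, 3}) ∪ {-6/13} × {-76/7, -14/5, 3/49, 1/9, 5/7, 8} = {-6/13} × {-76/7, -14/5, 3/49, 1/9, 5/7, 8}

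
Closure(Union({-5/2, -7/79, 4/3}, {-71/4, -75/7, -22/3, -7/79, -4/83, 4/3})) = {-71/4, -75/7, -22/3, -5/2, -7/79, -4/83, 4/3}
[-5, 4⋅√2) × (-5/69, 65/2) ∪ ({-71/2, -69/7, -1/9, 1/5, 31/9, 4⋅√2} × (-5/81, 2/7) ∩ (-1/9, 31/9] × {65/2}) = [-5, 4⋅√2) × (-5/69, 65/2)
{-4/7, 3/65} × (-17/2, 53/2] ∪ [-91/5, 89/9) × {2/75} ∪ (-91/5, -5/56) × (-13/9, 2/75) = ([-91/5, 89/9) × {2/75}) ∪ ({-4/7, 3/65} × (-17/2, 53/2]) ∪ ((-91/5, -5/56) × (-13/9, 2/75))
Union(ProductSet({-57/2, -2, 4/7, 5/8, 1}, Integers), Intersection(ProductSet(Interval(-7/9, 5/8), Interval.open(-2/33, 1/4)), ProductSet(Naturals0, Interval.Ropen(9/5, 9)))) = ProductSet({-57/2, -2, 4/7, 5/8, 1}, Integers)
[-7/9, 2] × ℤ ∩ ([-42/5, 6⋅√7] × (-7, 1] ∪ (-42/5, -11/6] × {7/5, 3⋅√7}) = [-7/9, 2] × {-6, -5, …, 1}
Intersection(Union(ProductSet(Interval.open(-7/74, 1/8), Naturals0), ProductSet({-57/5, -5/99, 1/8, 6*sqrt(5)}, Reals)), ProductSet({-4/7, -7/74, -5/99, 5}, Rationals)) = ProductSet({-5/99}, Rationals)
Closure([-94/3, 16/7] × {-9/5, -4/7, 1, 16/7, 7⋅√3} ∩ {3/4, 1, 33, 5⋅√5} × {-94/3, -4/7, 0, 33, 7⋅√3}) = {3/4, 1} × {-4/7, 7⋅√3}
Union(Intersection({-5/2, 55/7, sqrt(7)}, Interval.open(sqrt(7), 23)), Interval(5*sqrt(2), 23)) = Interval(5*sqrt(2), 23)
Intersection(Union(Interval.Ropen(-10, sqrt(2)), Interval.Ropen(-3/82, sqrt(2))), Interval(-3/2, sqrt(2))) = Interval.Ropen(-3/2, sqrt(2))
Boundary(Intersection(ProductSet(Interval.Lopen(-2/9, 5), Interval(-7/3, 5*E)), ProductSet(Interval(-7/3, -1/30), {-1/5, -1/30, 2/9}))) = ProductSet(Interval(-2/9, -1/30), {-1/5, -1/30, 2/9})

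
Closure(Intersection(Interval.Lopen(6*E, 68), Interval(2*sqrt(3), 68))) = Interval(6*E, 68)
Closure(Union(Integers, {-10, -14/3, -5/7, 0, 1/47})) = Union({-14/3, -5/7, 1/47}, Integers)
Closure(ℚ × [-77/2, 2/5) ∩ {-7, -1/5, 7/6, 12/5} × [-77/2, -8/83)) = {-7, -1/5, 7/6, 12/5} × [-77/2, -8/83]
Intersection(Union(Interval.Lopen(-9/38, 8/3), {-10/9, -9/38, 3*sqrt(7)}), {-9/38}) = {-9/38}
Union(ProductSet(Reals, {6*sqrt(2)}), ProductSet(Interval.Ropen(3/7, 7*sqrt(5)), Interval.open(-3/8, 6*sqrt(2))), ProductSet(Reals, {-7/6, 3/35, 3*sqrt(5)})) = Union(ProductSet(Interval.Ropen(3/7, 7*sqrt(5)), Interval.open(-3/8, 6*sqrt(2))), ProductSet(Reals, {-7/6, 3/35, 6*sqrt(2), 3*sqrt(5)}))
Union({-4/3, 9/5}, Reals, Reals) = Reals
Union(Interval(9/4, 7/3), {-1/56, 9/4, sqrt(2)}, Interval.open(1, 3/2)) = Union({-1/56}, Interval.open(1, 3/2), Interval(9/4, 7/3))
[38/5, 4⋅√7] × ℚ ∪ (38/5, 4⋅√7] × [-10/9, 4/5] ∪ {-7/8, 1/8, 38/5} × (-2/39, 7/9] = ({-7/8, 1/8, 38/5} × (-2/39, 7/9]) ∪ ([38/5, 4⋅√7] × ℚ) ∪ ((38/5, 4⋅√7] × [-10/9, 4/5])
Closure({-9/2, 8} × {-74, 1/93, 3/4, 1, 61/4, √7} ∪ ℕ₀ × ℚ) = (ℕ₀ × ℝ) ∪ ({-9/2, 8} × {-74, 1/93, 3/4, 1, 61/4, √7})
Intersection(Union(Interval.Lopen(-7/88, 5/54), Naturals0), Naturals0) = Union(Naturals0, Range(0, 1, 1))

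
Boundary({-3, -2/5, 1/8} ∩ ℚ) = {-3, -2/5, 1/8}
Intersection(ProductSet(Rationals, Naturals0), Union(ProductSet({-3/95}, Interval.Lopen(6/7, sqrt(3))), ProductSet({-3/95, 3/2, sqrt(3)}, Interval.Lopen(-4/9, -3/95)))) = ProductSet({-3/95}, Range(1, 2, 1))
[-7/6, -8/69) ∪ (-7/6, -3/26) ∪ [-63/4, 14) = [-63/4, 14)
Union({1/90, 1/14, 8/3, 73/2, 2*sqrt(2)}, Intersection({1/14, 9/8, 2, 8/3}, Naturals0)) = {1/90, 1/14, 2, 8/3, 73/2, 2*sqrt(2)}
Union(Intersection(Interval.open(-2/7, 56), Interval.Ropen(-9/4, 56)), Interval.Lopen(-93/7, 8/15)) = Interval.open(-93/7, 56)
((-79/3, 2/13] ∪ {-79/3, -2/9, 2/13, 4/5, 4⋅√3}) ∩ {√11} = ∅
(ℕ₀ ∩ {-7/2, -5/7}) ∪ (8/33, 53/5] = (8/33, 53/5]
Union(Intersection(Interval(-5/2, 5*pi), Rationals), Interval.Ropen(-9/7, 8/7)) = Union(Intersection(Interval(-5/2, 5*pi), Rationals), Interval(-9/7, 8/7))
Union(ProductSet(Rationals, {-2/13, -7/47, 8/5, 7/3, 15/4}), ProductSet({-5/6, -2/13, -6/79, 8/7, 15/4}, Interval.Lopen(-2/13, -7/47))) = Union(ProductSet({-5/6, -2/13, -6/79, 8/7, 15/4}, Interval.Lopen(-2/13, -7/47)), ProductSet(Rationals, {-2/13, -7/47, 8/5, 7/3, 15/4}))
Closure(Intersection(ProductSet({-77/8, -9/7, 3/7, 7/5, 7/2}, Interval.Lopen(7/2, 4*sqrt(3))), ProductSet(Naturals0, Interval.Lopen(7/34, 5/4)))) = EmptySet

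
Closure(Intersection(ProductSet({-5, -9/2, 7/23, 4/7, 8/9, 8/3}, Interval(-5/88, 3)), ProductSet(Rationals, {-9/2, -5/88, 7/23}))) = ProductSet({-5, -9/2, 7/23, 4/7, 8/9, 8/3}, {-5/88, 7/23})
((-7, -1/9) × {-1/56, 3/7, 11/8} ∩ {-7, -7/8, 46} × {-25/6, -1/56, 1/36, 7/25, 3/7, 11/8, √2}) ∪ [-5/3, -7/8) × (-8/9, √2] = ({-7/8} × {-1/56, 3/7, 11/8}) ∪ ([-5/3, -7/8) × (-8/9, √2])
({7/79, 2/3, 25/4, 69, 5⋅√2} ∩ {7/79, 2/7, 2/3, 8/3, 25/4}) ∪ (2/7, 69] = {7/79} ∪ (2/7, 69]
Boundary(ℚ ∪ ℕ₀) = ℝ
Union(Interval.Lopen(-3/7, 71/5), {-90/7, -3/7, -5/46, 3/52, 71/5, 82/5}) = Union({-90/7, 82/5}, Interval(-3/7, 71/5))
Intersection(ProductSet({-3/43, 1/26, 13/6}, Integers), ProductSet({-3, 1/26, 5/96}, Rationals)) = ProductSet({1/26}, Integers)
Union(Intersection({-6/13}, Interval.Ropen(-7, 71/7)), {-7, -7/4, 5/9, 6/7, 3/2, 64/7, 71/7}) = {-7, -7/4, -6/13, 5/9, 6/7, 3/2, 64/7, 71/7}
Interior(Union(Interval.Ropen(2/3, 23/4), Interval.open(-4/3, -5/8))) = Union(Interval.open(-4/3, -5/8), Interval.open(2/3, 23/4))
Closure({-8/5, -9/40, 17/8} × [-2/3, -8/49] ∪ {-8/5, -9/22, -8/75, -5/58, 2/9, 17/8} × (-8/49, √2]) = ({-8/5, -9/40, 17/8} × [-2/3, -8/49]) ∪ ({-8/5, -9/22, -8/75, -5/58, 2/9, 17/8} × [-8/49, √2])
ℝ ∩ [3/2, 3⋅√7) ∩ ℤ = {2, 3, …, 7}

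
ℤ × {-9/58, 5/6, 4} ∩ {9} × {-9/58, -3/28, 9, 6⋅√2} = {9} × {-9/58}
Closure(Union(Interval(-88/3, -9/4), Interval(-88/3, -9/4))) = Interval(-88/3, -9/4)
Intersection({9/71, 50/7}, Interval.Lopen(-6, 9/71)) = {9/71}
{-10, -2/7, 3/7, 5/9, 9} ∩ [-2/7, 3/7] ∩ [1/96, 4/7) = {3/7}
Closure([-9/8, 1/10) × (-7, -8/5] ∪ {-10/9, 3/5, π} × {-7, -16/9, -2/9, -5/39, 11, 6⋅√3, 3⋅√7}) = ({-9/8, 1/10} × [-7, -8/5]) ∪ ([-9/8, 1/10] × {-7, -8/5}) ∪ ([-9/8, 1/10) × (-7, -8/5]) ∪ ({-10/9, 3/5, π} × {-7, -16/9, -2/9, -5/39, 11, 6⋅√3, 3⋅√7})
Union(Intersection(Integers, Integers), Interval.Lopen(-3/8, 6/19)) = Union(Integers, Interval.Lopen(-3/8, 6/19))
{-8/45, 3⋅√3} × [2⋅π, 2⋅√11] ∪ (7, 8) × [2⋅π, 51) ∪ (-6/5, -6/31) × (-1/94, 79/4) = ((-6/5, -6/31) × (-1/94, 79/4)) ∪ ((7, 8) × [2⋅π, 51)) ∪ ({-8/45, 3⋅√3} × [2⋅π, 2⋅√11])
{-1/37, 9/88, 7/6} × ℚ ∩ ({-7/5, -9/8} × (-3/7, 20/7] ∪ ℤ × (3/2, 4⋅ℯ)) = ∅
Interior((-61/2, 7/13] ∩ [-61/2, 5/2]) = (-61/2, 7/13)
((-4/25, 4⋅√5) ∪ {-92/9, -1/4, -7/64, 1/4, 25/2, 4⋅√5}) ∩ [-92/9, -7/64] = {-92/9, -1/4} ∪ (-4/25, -7/64]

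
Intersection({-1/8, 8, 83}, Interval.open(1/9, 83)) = {8}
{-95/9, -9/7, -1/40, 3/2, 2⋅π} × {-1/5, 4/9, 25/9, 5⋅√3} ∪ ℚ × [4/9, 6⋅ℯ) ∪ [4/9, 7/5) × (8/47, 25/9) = (ℚ × [4/9, 6⋅ℯ)) ∪ ([4/9, 7/5) × (8/47, 25/9)) ∪ ({-95/9, -9/7, -1/40, 3/2, 2⋅π} × {-1/5, 4/9, 25/9, 5⋅√3})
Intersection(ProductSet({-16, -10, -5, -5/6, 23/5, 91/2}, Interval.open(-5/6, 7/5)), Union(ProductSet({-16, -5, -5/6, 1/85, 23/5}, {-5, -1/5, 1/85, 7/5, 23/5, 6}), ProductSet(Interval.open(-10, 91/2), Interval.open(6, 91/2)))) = ProductSet({-16, -5, -5/6, 23/5}, {-1/5, 1/85})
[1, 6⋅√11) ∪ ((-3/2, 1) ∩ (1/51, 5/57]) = (1/51, 5/57] ∪ [1, 6⋅√11)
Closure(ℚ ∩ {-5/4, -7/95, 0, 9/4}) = {-5/4, -7/95, 0, 9/4}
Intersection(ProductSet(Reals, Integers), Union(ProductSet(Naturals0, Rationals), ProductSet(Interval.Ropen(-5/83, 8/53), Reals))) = ProductSet(Union(Interval.Ropen(-5/83, 8/53), Naturals0), Integers)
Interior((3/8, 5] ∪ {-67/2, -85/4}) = (3/8, 5)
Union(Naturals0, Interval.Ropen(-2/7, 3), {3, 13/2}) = Union({13/2}, Interval(-2/7, 3), Naturals0)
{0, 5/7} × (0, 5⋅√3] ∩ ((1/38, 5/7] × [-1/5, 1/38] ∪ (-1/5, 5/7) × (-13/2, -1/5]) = {5/7} × (0, 1/38]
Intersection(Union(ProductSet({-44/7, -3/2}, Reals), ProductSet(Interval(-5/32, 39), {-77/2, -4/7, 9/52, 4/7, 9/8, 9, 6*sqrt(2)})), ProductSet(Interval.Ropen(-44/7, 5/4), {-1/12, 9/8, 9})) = Union(ProductSet({-44/7, -3/2}, {-1/12, 9/8, 9}), ProductSet(Interval.Ropen(-5/32, 5/4), {9/8, 9}))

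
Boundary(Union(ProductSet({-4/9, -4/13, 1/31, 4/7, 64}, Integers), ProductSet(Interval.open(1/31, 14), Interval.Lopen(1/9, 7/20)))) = Union(ProductSet({1/31, 14}, Interval(1/9, 7/20)), ProductSet({-4/9, -4/13, 1/31, 64}, Integers), ProductSet({-4/9, -4/13, 1/31, 4/7, 64}, Complement(Integers, Interval.open(1/9, 7/20))), ProductSet(Interval(1/31, 14), {1/9, 7/20}))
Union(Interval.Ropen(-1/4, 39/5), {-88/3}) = Union({-88/3}, Interval.Ropen(-1/4, 39/5))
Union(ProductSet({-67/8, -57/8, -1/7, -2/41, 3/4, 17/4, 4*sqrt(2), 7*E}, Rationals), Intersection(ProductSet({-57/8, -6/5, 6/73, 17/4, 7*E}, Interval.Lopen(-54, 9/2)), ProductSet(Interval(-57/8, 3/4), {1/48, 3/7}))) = Union(ProductSet({-57/8, -6/5, 6/73}, {1/48, 3/7}), ProductSet({-67/8, -57/8, -1/7, -2/41, 3/4, 17/4, 4*sqrt(2), 7*E}, Rationals))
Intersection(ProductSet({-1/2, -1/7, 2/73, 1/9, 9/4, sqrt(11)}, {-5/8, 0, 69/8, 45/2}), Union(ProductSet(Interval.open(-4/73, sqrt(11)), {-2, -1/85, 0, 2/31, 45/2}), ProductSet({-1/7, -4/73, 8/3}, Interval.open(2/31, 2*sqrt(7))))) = ProductSet({2/73, 1/9, 9/4}, {0, 45/2})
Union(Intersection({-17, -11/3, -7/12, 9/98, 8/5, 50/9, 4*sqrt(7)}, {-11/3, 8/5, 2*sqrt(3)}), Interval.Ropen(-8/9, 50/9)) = Union({-11/3}, Interval.Ropen(-8/9, 50/9))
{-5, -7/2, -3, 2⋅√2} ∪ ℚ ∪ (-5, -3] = ℚ ∪ [-5, -3] ∪ {2⋅√2}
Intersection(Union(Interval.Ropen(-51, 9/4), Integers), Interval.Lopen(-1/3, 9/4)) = Union(Interval.open(-1/3, 9/4), Range(0, 3, 1))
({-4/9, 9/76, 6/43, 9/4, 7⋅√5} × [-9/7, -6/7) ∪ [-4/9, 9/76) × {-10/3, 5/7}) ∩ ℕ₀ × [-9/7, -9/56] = ∅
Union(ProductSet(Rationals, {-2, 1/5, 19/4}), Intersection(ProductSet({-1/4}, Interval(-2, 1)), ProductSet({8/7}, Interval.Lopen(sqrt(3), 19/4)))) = ProductSet(Rationals, {-2, 1/5, 19/4})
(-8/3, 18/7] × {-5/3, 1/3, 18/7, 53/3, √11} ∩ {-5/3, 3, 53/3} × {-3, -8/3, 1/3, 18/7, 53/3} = {-5/3} × {1/3, 18/7, 53/3}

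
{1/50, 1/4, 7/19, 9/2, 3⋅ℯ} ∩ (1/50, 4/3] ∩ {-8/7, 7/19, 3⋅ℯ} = {7/19}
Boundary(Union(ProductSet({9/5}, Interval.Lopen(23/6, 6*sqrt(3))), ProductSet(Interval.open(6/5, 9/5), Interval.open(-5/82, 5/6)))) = Union(ProductSet({9/5}, Interval(23/6, 6*sqrt(3))), ProductSet({6/5, 9/5}, Interval(-5/82, 5/6)), ProductSet(Interval(6/5, 9/5), {-5/82, 5/6}))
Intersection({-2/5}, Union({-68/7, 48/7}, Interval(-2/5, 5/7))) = {-2/5}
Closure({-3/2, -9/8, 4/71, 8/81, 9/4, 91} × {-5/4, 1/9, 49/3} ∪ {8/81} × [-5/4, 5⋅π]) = ({8/81} × [-5/4, 5⋅π]) ∪ ({-3/2, -9/8, 4/71, 8/81, 9/4, 91} × {-5/4, 1/9, 49/3})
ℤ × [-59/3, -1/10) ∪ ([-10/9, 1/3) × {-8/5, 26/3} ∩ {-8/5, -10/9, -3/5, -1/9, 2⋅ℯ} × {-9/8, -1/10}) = ℤ × [-59/3, -1/10)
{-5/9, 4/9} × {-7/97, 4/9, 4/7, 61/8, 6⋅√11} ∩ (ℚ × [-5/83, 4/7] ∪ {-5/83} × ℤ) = {-5/9, 4/9} × {4/9, 4/7}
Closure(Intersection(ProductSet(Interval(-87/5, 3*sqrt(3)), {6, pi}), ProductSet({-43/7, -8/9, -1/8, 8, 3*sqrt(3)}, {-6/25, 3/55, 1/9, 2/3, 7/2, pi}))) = ProductSet({-43/7, -8/9, -1/8, 3*sqrt(3)}, {pi})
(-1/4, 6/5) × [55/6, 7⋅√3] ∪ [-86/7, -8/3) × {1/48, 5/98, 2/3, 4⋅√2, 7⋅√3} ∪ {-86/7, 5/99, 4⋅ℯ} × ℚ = ({-86/7, 5/99, 4⋅ℯ} × ℚ) ∪ ((-1/4, 6/5) × [55/6, 7⋅√3]) ∪ ([-86/7, -8/3) × {1/48, 5/98, 2/3, 4⋅√2, 7⋅√3})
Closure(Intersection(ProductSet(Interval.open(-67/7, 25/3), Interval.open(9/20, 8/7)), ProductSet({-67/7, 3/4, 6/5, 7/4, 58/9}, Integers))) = ProductSet({3/4, 6/5, 7/4, 58/9}, Range(1, 2, 1))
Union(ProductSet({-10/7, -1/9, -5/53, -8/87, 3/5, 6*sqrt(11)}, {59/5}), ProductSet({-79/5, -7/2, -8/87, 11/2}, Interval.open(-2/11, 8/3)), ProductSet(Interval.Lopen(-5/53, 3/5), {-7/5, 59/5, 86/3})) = Union(ProductSet({-79/5, -7/2, -8/87, 11/2}, Interval.open(-2/11, 8/3)), ProductSet({-10/7, -1/9, -5/53, -8/87, 3/5, 6*sqrt(11)}, {59/5}), ProductSet(Interval.Lopen(-5/53, 3/5), {-7/5, 59/5, 86/3}))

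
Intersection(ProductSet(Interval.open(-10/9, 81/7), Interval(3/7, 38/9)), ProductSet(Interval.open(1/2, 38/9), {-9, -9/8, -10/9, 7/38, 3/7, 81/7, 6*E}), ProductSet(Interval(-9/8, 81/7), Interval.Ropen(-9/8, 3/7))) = EmptySet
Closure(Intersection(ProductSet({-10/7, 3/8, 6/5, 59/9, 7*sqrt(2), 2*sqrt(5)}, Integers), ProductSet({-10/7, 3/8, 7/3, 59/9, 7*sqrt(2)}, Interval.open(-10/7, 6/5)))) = ProductSet({-10/7, 3/8, 59/9, 7*sqrt(2)}, Range(-1, 2, 1))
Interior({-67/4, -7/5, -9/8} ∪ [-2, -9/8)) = (-2, -9/8)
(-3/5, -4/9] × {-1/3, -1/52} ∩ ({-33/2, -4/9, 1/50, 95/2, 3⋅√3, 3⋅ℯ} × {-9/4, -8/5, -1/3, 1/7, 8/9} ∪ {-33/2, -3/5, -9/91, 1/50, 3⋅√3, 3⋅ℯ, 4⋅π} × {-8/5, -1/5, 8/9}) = {-4/9} × {-1/3}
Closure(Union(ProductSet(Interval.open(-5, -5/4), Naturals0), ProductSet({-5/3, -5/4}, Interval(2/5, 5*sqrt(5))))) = Union(ProductSet({-5/3, -5/4}, Interval(2/5, 5*sqrt(5))), ProductSet(Interval(-5, -5/4), Naturals0))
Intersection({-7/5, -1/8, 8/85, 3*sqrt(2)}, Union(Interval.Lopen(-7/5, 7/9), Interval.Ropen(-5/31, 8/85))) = {-1/8, 8/85}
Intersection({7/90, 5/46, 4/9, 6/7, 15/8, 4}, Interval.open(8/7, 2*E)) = {15/8, 4}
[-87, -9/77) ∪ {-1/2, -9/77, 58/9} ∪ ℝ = (-∞, ∞)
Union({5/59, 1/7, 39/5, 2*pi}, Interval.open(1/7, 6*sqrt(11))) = Union({5/59}, Interval.Ropen(1/7, 6*sqrt(11)))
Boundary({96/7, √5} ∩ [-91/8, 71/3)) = {96/7, √5}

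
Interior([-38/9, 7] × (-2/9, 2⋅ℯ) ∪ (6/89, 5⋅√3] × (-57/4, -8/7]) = ((-38/9, 7) × (-2/9, 2⋅ℯ)) ∪ ((6/89, 5⋅√3) × (-57/4, -8/7))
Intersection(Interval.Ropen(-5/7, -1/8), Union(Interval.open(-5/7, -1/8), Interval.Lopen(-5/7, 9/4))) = Interval.open(-5/7, -1/8)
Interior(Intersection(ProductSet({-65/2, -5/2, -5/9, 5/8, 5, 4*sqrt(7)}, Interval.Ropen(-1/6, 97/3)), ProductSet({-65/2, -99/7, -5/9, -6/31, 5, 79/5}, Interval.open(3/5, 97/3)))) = EmptySet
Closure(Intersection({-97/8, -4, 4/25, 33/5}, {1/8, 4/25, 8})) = {4/25}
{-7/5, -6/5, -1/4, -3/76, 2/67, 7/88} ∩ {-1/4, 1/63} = {-1/4}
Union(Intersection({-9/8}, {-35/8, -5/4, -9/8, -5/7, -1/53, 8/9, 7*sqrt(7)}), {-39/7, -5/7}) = {-39/7, -9/8, -5/7}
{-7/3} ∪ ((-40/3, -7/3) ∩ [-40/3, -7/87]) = (-40/3, -7/3]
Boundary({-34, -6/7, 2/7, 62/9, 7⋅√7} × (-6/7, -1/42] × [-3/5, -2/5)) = {-34, -6/7, 2/7, 62/9, 7⋅√7} × [-6/7, -1/42] × [-3/5, -2/5]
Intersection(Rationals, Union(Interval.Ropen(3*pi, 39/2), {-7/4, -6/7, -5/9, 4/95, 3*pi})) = Union({-7/4, -6/7, -5/9, 4/95}, Intersection(Interval.Ropen(3*pi, 39/2), Rationals))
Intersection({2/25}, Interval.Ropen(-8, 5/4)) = {2/25}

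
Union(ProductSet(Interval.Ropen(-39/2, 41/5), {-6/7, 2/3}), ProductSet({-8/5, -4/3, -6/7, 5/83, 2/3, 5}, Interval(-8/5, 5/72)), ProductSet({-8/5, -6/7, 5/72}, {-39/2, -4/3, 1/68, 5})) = Union(ProductSet({-8/5, -6/7, 5/72}, {-39/2, -4/3, 1/68, 5}), ProductSet({-8/5, -4/3, -6/7, 5/83, 2/3, 5}, Interval(-8/5, 5/72)), ProductSet(Interval.Ropen(-39/2, 41/5), {-6/7, 2/3}))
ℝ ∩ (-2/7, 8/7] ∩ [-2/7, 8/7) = (-2/7, 8/7)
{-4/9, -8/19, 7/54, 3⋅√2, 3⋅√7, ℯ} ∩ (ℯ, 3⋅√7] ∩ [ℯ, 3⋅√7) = {3⋅√2}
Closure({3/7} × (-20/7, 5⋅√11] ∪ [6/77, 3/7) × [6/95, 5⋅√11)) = ({3/7} × [-20/7, 5⋅√11]) ∪ ({6/77, 3/7} × [6/95, 5⋅√11]) ∪ ([6/77, 3/7] × {6/95, 5⋅√11}) ∪ ([6/77, 3/7) × [6/95, 5⋅√11))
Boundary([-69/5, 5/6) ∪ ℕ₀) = {-69/5, 5/6} ∪ (ℕ₀ \ (-69/5, 5/6))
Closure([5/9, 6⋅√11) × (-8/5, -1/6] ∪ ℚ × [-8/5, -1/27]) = (ℝ × ({-8/5} ∪ [-1/6, -1/27])) ∪ ([5/9, 6⋅√11) × (-8/5, -1/6]) ∪ ((ℚ ∪ (-∞, 5/9] ∪ [6⋅√11, ∞)) × [-8/5, -1/27])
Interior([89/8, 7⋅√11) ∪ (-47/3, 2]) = (-47/3, 2) ∪ (89/8, 7⋅√11)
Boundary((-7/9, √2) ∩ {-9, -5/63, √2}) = {-5/63}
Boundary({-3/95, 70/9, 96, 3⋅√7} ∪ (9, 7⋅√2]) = {-3/95, 70/9, 9, 96, 7⋅√2, 3⋅√7}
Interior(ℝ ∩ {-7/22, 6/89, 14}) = ∅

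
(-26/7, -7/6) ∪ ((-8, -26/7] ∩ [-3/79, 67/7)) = (-26/7, -7/6)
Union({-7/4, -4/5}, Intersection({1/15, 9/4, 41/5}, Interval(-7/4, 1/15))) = {-7/4, -4/5, 1/15}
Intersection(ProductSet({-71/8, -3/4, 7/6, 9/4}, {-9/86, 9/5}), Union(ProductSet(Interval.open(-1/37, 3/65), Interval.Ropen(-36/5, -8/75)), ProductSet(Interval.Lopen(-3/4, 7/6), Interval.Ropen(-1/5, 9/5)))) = ProductSet({7/6}, {-9/86})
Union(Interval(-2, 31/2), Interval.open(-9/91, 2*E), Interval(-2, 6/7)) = Interval(-2, 31/2)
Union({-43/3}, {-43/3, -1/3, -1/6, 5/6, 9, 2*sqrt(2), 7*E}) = {-43/3, -1/3, -1/6, 5/6, 9, 2*sqrt(2), 7*E}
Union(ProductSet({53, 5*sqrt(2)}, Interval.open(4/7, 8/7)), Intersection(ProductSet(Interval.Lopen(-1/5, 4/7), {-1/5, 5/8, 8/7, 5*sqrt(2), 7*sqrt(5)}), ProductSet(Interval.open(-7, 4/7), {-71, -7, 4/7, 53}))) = ProductSet({53, 5*sqrt(2)}, Interval.open(4/7, 8/7))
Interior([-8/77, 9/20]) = (-8/77, 9/20)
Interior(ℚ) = ∅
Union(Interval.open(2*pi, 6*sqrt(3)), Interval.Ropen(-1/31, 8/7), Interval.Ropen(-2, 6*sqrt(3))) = Interval.Ropen(-2, 6*sqrt(3))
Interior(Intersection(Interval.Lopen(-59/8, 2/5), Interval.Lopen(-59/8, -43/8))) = Interval.open(-59/8, -43/8)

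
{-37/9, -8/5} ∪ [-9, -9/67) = [-9, -9/67)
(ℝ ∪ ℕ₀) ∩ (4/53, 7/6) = (4/53, 7/6)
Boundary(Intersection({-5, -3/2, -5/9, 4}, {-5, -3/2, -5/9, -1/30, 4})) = {-5, -3/2, -5/9, 4}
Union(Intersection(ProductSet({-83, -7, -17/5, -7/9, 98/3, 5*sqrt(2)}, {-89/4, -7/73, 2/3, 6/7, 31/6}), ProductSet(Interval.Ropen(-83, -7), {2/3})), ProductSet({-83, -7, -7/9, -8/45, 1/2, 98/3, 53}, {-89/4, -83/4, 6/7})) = Union(ProductSet({-83}, {2/3}), ProductSet({-83, -7, -7/9, -8/45, 1/2, 98/3, 53}, {-89/4, -83/4, 6/7}))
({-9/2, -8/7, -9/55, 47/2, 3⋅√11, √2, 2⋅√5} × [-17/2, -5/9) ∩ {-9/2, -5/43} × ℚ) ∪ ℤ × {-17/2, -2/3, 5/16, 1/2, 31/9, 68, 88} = ({-9/2} × (ℚ ∩ [-17/2, -5/9))) ∪ (ℤ × {-17/2, -2/3, 5/16, 1/2, 31/9, 68, 88})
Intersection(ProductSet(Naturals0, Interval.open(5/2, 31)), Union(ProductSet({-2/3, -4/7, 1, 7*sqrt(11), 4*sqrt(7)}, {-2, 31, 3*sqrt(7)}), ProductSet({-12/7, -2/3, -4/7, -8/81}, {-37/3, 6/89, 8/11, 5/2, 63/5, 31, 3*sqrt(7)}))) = ProductSet({1}, {3*sqrt(7)})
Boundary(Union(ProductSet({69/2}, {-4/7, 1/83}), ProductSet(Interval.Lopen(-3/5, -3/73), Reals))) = Union(ProductSet({69/2}, {-4/7, 1/83}), ProductSet({-3/5, -3/73}, Reals))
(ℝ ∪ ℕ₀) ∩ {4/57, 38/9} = {4/57, 38/9}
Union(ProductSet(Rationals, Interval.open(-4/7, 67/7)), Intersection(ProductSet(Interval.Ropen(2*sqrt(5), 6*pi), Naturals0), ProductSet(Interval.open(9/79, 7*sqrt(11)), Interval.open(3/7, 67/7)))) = Union(ProductSet(Interval.Ropen(2*sqrt(5), 6*pi), Range(1, 10, 1)), ProductSet(Rationals, Interval.open(-4/7, 67/7)))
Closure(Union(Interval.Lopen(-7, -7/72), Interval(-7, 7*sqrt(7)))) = Interval(-7, 7*sqrt(7))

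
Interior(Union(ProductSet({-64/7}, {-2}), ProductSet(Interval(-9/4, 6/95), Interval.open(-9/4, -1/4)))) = ProductSet(Interval.open(-9/4, 6/95), Interval.open(-9/4, -1/4))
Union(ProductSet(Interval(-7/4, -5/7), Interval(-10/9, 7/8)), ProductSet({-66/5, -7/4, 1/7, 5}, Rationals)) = Union(ProductSet({-66/5, -7/4, 1/7, 5}, Rationals), ProductSet(Interval(-7/4, -5/7), Interval(-10/9, 7/8)))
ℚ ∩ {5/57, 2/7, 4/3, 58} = {5/57, 2/7, 4/3, 58}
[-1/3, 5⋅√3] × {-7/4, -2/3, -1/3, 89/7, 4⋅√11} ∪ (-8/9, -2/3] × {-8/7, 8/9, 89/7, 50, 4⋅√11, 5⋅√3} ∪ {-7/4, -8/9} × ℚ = ({-7/4, -8/9} × ℚ) ∪ ([-1/3, 5⋅√3] × {-7/4, -2/3, -1/3, 89/7, 4⋅√11}) ∪ ((-8/9, -2/3] × {-8/7, 8/9, 89/7, 50, 4⋅√11, 5⋅√3})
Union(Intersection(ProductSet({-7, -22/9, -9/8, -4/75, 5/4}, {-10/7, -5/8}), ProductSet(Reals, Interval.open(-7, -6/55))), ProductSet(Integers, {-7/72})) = Union(ProductSet({-7, -22/9, -9/8, -4/75, 5/4}, {-10/7, -5/8}), ProductSet(Integers, {-7/72}))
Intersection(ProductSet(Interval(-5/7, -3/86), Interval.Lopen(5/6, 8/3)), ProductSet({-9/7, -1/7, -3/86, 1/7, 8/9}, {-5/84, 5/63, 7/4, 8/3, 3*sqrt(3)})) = ProductSet({-1/7, -3/86}, {7/4, 8/3})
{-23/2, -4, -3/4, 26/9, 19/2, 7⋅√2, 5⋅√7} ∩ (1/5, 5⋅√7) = {26/9, 19/2, 7⋅√2}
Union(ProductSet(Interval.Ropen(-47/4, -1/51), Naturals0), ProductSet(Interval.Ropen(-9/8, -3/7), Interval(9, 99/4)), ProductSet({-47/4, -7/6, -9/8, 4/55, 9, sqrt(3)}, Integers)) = Union(ProductSet({-47/4, -7/6, -9/8, 4/55, 9, sqrt(3)}, Integers), ProductSet(Interval.Ropen(-47/4, -1/51), Naturals0), ProductSet(Interval.Ropen(-9/8, -3/7), Interval(9, 99/4)))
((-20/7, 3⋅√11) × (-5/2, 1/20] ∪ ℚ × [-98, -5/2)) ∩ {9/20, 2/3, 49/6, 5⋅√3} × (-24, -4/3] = ({9/20, 2/3, 49/6} × (-24, -5/2)) ∪ ({9/20, 2/3, 49/6, 5⋅√3} × (-5/2, -4/3])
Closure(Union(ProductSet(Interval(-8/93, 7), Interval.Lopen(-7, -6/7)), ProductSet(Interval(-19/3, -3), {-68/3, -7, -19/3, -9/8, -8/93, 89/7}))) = Union(ProductSet(Interval(-19/3, -3), {-68/3, -7, -19/3, -9/8, -8/93, 89/7}), ProductSet(Interval(-8/93, 7), Interval(-7, -6/7)))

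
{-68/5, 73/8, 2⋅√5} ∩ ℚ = {-68/5, 73/8}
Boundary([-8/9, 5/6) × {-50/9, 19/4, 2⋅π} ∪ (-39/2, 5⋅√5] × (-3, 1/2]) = ([-8/9, 5/6] × {-50/9, 19/4, 2⋅π}) ∪ ({-39/2, 5⋅√5} × [-3, 1/2]) ∪ ([-39/2, 5⋅√5] × {-3, 1/2})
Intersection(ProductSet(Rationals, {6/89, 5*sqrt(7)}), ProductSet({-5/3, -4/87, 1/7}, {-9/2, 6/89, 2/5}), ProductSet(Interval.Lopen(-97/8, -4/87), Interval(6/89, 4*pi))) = ProductSet({-5/3, -4/87}, {6/89})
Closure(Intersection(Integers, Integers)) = Integers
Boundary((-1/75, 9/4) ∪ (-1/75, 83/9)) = {-1/75, 83/9}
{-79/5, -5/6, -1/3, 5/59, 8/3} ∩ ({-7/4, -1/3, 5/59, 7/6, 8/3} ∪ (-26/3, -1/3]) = {-5/6, -1/3, 5/59, 8/3}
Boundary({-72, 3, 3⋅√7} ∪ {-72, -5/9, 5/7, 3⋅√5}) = {-72, -5/9, 5/7, 3, 3⋅√5, 3⋅√7}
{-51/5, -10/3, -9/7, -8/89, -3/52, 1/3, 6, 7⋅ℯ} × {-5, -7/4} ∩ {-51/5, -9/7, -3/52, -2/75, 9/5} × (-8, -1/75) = {-51/5, -9/7, -3/52} × {-5, -7/4}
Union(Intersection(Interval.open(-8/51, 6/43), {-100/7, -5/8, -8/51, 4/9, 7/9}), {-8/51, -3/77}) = {-8/51, -3/77}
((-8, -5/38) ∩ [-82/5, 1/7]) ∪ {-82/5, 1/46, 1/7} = {-82/5, 1/46, 1/7} ∪ (-8, -5/38)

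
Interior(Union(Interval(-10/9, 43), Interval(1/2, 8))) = Interval.open(-10/9, 43)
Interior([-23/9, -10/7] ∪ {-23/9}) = (-23/9, -10/7)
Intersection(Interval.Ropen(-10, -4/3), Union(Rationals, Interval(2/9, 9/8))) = Intersection(Interval.Ropen(-10, -4/3), Rationals)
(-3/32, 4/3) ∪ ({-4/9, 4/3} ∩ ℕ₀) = (-3/32, 4/3)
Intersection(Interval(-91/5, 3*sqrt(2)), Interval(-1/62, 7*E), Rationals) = Intersection(Interval(-1/62, 3*sqrt(2)), Rationals)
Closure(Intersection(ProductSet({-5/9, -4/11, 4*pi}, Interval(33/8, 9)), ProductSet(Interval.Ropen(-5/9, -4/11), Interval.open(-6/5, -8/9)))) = EmptySet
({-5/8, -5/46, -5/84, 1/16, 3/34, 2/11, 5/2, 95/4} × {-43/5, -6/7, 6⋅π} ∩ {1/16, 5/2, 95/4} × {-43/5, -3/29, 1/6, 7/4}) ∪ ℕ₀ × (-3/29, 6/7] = ({1/16, 5/2, 95/4} × {-43/5}) ∪ (ℕ₀ × (-3/29, 6/7])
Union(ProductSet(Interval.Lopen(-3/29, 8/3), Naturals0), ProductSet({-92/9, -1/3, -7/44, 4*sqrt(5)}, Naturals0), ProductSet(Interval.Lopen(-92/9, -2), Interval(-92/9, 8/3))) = Union(ProductSet(Interval.Lopen(-92/9, -2), Interval(-92/9, 8/3)), ProductSet(Union({-92/9, -1/3, -7/44, 4*sqrt(5)}, Interval.Lopen(-3/29, 8/3)), Naturals0))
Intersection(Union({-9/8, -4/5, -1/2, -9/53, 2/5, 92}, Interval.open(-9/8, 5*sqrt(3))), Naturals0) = Union({92}, Range(0, 9, 1))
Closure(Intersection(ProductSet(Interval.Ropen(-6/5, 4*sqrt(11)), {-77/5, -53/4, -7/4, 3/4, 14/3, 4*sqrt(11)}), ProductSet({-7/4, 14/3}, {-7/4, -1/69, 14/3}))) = ProductSet({14/3}, {-7/4, 14/3})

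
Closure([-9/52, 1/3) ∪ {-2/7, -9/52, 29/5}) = {-2/7, 29/5} ∪ [-9/52, 1/3]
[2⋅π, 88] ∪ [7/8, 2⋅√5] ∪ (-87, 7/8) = (-87, 2⋅√5] ∪ [2⋅π, 88]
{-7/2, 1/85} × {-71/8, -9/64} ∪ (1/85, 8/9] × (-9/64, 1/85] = ({-7/2, 1/85} × {-71/8, -9/64}) ∪ ((1/85, 8/9] × (-9/64, 1/85])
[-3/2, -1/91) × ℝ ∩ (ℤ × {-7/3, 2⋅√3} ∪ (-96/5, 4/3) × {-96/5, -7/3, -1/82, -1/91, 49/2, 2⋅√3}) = [-3/2, -1/91) × {-96/5, -7/3, -1/82, -1/91, 49/2, 2⋅√3}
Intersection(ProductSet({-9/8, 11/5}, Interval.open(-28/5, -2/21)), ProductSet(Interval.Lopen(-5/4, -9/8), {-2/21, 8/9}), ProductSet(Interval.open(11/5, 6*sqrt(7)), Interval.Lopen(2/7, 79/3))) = EmptySet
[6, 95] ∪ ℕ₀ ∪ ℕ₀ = ℕ₀ ∪ [6, 95]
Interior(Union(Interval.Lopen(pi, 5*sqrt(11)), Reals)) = Interval(-oo, oo)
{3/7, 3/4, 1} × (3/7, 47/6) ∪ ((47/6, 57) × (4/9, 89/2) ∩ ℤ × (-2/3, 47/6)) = ({3/7, 3/4, 1} × (3/7, 47/6)) ∪ ({8, 9, …, 56} × (4/9, 47/6))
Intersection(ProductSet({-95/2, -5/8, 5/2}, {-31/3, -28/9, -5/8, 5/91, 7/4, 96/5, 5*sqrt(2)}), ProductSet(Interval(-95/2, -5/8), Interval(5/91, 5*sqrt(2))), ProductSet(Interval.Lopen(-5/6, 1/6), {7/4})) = ProductSet({-5/8}, {7/4})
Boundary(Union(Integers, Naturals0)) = Integers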